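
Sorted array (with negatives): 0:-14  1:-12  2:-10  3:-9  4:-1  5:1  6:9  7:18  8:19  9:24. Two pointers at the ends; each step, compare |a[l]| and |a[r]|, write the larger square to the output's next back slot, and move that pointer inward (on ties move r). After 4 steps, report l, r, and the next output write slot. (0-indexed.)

[0,9] |-14|<=|24| out[9]=576 → r--
[0,8] |-14|<=|19| out[8]=361 → r--
[0,7] |-14|<=|18| out[7]=324 → r--
[0,6] |-14|>|9| out[6]=196 → l++

l=1, r=6, next write slot=5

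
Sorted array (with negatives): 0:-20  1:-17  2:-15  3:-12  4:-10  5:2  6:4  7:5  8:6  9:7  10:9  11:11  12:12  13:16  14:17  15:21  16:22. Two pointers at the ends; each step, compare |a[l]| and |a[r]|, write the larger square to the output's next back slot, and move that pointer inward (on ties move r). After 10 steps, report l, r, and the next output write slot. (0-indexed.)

l=4, r=10, next write slot=6

l=0 r=16: |-20|<=|22| out[16]=484, r--
l=0 r=15: |-20|<=|21| out[15]=441, r--
l=0 r=14: |-20|>|17| out[14]=400, l++
l=1 r=14: |-17|<=|17| out[13]=289, r--
l=1 r=13: |-17|>|16| out[12]=289, l++
l=2 r=13: |-15|<=|16| out[11]=256, r--
l=2 r=12: |-15|>|12| out[10]=225, l++
l=3 r=12: |-12|<=|12| out[9]=144, r--
l=3 r=11: |-12|>|11| out[8]=144, l++
l=4 r=11: |-10|<=|11| out[7]=121, r--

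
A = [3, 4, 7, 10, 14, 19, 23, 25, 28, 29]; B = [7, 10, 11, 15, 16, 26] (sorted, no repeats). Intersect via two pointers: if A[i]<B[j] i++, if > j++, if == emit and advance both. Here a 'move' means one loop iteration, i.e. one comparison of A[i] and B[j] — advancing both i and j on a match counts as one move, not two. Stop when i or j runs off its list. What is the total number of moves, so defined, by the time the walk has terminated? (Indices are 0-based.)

[i=0,j=0] 3<7 → i++
[i=1,j=0] 4<7 → i++
[i=2,j=0] 7==7 emit → i++,j++
[i=3,j=1] 10==10 emit → i++,j++
[i=4,j=2] 14>11 → j++
[i=4,j=3] 14<15 → i++
[i=5,j=3] 19>15 → j++
[i=5,j=4] 19>16 → j++
[i=5,j=5] 19<26 → i++
[i=6,j=5] 23<26 → i++
[i=7,j=5] 25<26 → i++
[i=8,j=5] 28>26 → j++

12 moves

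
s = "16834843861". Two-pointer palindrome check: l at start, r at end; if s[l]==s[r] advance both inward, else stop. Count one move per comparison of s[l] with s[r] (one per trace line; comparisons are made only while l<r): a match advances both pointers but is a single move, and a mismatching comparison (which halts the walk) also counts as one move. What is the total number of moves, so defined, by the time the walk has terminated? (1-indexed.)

5 moves

l=1 r=11: '1'=='1', l++,r--
l=2 r=10: '6'=='6', l++,r--
l=3 r=9: '8'=='8', l++,r--
l=4 r=8: '3'=='3', l++,r--
l=5 r=7: '4'=='4', l++,r--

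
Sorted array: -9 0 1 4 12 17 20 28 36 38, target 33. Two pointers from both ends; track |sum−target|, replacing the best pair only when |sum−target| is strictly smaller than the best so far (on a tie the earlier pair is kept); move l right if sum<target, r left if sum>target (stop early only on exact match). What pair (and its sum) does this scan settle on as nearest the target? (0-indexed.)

[0,9] -9+38=29 d=4 * → l++
[1,9] 0+38=38 d=5 → r--
[1,8] 0+36=36 d=3 * → r--
[1,7] 0+28=28 d=5 → l++
[2,7] 1+28=29 d=4 → l++
[3,7] 4+28=32 d=1 * → l++
[4,7] 12+28=40 d=7 → r--
[4,6] 12+20=32 d=1 → l++
[5,6] 17+20=37 d=4 → r--

pair (4, 28) with sum 32 (|Δ|=1)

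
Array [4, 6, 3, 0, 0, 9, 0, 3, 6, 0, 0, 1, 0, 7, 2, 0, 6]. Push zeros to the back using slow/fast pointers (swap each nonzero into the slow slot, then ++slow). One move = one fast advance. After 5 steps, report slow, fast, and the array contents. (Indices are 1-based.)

slow=4, fast=6, a=[4, 6, 3, 0, 0, 9, 0, 3, 6, 0, 0, 1, 0, 7, 2, 0, 6]

(s=1,f=1) a[fast]=4≠0 swap→a[1]=4 → slow++,fast++
(s=2,f=2) a[fast]=6≠0 swap→a[2]=6 → slow++,fast++
(s=3,f=3) a[fast]=3≠0 swap→a[3]=3 → slow++,fast++
(s=4,f=4) a[fast]=0 → fast++
(s=4,f=5) a[fast]=0 → fast++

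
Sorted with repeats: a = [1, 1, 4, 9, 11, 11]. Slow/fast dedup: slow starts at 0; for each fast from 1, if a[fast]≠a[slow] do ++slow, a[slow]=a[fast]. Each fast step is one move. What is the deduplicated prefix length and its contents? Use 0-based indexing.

length 4; prefix = [1, 4, 9, 11]

(s=0,f=1) a[fast]=1=a[slow] dup → fast++
(s=0,f=2) a[fast]=4≠a[slow]=1 write a[1]=4 → slow++,fast++
(s=1,f=3) a[fast]=9≠a[slow]=4 write a[2]=9 → slow++,fast++
(s=2,f=4) a[fast]=11≠a[slow]=9 write a[3]=11 → slow++,fast++
(s=3,f=5) a[fast]=11=a[slow] dup → fast++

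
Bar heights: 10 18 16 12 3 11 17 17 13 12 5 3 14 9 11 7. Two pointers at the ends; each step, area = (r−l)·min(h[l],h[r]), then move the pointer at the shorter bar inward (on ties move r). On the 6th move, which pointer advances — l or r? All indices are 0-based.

l=0 r=15: min(10,7)*15=105 best=105 *, r--
l=0 r=14: min(10,11)*14=140 best=140 *, l++
l=1 r=14: min(18,11)*13=143 best=143 *, r--
l=1 r=13: min(18,9)*12=108 best=143, r--
l=1 r=12: min(18,14)*11=154 best=154 *, r--
l=1 r=11: min(18,3)*10=30 best=154, r--

r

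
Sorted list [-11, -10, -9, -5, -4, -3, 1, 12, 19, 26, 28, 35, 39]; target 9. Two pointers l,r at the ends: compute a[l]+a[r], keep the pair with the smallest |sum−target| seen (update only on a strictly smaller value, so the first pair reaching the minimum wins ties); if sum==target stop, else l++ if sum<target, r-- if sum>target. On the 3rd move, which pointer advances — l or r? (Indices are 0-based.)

[0,12] -11+39=28 d=19 * → r--
[0,11] -11+35=24 d=15 * → r--
[0,10] -11+28=17 d=8 * → r--

r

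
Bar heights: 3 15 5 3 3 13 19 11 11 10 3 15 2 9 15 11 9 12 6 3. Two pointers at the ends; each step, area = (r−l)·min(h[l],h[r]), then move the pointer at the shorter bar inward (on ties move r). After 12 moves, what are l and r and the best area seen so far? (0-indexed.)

l=0 r=19: min(3,3)*19=57 best=57 *, r--
l=0 r=18: min(3,6)*18=54 best=57, l++
l=1 r=18: min(15,6)*17=102 best=102 *, r--
l=1 r=17: min(15,12)*16=192 best=192 *, r--
l=1 r=16: min(15,9)*15=135 best=192, r--
l=1 r=15: min(15,11)*14=154 best=192, r--
l=1 r=14: min(15,15)*13=195 best=195 *, r--
l=1 r=13: min(15,9)*12=108 best=195, r--
l=1 r=12: min(15,2)*11=22 best=195, r--
l=1 r=11: min(15,15)*10=150 best=195, r--
l=1 r=10: min(15,3)*9=27 best=195, r--
l=1 r=9: min(15,10)*8=80 best=195, r--

l=1, r=8, best area=195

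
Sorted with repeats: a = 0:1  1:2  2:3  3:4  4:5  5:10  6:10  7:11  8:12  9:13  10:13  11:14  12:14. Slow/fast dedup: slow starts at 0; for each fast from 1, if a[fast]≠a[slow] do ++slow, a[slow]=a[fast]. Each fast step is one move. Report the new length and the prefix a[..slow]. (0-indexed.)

slow=0 fast=1: a[fast]=2≠a[slow]=1 write a[1]=2, slow++,fast++
slow=1 fast=2: a[fast]=3≠a[slow]=2 write a[2]=3, slow++,fast++
slow=2 fast=3: a[fast]=4≠a[slow]=3 write a[3]=4, slow++,fast++
slow=3 fast=4: a[fast]=5≠a[slow]=4 write a[4]=5, slow++,fast++
slow=4 fast=5: a[fast]=10≠a[slow]=5 write a[5]=10, slow++,fast++
slow=5 fast=6: a[fast]=10=a[slow] dup, fast++
slow=5 fast=7: a[fast]=11≠a[slow]=10 write a[6]=11, slow++,fast++
slow=6 fast=8: a[fast]=12≠a[slow]=11 write a[7]=12, slow++,fast++
slow=7 fast=9: a[fast]=13≠a[slow]=12 write a[8]=13, slow++,fast++
slow=8 fast=10: a[fast]=13=a[slow] dup, fast++
slow=8 fast=11: a[fast]=14≠a[slow]=13 write a[9]=14, slow++,fast++
slow=9 fast=12: a[fast]=14=a[slow] dup, fast++

length 10; prefix = [1, 2, 3, 4, 5, 10, 11, 12, 13, 14]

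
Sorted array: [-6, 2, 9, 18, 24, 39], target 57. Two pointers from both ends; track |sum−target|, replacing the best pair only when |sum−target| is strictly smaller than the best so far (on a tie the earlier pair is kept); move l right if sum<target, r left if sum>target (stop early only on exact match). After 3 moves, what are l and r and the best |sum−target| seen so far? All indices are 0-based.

l=3, r=5, best |Δ|=9

[0,5] -6+39=33 d=24 * → l++
[1,5] 2+39=41 d=16 * → l++
[2,5] 9+39=48 d=9 * → l++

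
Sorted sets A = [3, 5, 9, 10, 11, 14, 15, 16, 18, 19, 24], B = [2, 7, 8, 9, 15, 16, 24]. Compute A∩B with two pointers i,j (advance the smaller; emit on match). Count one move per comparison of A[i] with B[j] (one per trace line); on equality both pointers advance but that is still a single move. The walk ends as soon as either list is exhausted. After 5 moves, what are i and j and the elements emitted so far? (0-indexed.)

[i=0,j=0] 3>2 → j++
[i=0,j=1] 3<7 → i++
[i=1,j=1] 5<7 → i++
[i=2,j=1] 9>7 → j++
[i=2,j=2] 9>8 → j++

i=2, j=3, emitted=[]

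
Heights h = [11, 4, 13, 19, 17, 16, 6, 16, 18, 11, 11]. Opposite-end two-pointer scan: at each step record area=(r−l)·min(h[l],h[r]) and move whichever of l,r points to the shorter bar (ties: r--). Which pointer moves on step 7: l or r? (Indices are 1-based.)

l=1 r=11: min(11,11)*10=110 best=110 *, r--
l=1 r=10: min(11,11)*9=99 best=110, r--
l=1 r=9: min(11,18)*8=88 best=110, l++
l=2 r=9: min(4,18)*7=28 best=110, l++
l=3 r=9: min(13,18)*6=78 best=110, l++
l=4 r=9: min(19,18)*5=90 best=110, r--
l=4 r=8: min(19,16)*4=64 best=110, r--

r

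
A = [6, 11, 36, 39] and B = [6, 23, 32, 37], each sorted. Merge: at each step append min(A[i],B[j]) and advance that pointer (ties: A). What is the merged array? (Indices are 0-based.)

[6, 6, 11, 23, 32, 36, 37, 39]

[i=0,j=0] A[i]=6<=B[j]=6 take 6 → i++
[i=1,j=0] A[i]=11>B[j]=6 take 6 → j++
[i=1,j=1] A[i]=11<=B[j]=23 take 11 → i++
[i=2,j=1] A[i]=36>B[j]=23 take 23 → j++
[i=2,j=2] A[i]=36>B[j]=32 take 32 → j++
[i=2,j=3] A[i]=36<=B[j]=37 take 36 → i++
[i=3,j=3] A[i]=39>B[j]=37 take 37 → j++
[i=3,j=4] B done, take A[i]=39 → i++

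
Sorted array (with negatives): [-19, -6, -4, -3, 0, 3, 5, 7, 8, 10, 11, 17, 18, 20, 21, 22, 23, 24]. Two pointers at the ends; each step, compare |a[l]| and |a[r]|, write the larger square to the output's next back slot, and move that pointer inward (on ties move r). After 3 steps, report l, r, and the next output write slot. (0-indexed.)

[0,17] |-19|<=|24| out[17]=576 → r--
[0,16] |-19|<=|23| out[16]=529 → r--
[0,15] |-19|<=|22| out[15]=484 → r--

l=0, r=14, next write slot=14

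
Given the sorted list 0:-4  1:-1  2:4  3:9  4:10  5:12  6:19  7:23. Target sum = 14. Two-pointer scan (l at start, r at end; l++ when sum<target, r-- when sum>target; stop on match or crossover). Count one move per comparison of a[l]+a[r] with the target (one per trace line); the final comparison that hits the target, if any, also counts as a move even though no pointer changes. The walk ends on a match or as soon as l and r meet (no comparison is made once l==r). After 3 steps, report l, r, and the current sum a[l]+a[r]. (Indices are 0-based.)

l=1, r=5, sum=11

[0,7] -4+23=19 >14 → r--
[0,6] -4+19=15 >14 → r--
[0,5] -4+12=8 <14 → l++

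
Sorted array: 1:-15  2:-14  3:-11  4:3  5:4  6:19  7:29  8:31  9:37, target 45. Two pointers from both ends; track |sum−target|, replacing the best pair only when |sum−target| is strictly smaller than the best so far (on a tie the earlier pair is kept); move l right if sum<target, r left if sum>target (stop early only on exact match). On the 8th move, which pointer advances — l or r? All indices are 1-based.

r

[1,9] -15+37=22 d=23 * → l++
[2,9] -14+37=23 d=22 * → l++
[3,9] -11+37=26 d=19 * → l++
[4,9] 3+37=40 d=5 * → l++
[5,9] 4+37=41 d=4 * → l++
[6,9] 19+37=56 d=11 → r--
[6,8] 19+31=50 d=5 → r--
[6,7] 19+29=48 d=3 * → r--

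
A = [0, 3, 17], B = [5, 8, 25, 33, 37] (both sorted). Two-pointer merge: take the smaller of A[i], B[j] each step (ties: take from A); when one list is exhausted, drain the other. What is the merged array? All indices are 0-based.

i=0 j=0: A[i]=0<=B[j]=5 take 0, i++
i=1 j=0: A[i]=3<=B[j]=5 take 3, i++
i=2 j=0: A[i]=17>B[j]=5 take 5, j++
i=2 j=1: A[i]=17>B[j]=8 take 8, j++
i=2 j=2: A[i]=17<=B[j]=25 take 17, i++
i=3 j=2: A done, take B[j]=25, j++
i=3 j=3: A done, take B[j]=33, j++
i=3 j=4: A done, take B[j]=37, j++

[0, 3, 5, 8, 17, 25, 33, 37]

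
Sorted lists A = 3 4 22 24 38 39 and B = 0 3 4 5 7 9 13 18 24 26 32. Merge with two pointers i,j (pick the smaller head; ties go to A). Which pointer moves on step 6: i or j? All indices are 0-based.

j

[i=0,j=0] A[i]=3>B[j]=0 take 0 → j++
[i=0,j=1] A[i]=3<=B[j]=3 take 3 → i++
[i=1,j=1] A[i]=4>B[j]=3 take 3 → j++
[i=1,j=2] A[i]=4<=B[j]=4 take 4 → i++
[i=2,j=2] A[i]=22>B[j]=4 take 4 → j++
[i=2,j=3] A[i]=22>B[j]=5 take 5 → j++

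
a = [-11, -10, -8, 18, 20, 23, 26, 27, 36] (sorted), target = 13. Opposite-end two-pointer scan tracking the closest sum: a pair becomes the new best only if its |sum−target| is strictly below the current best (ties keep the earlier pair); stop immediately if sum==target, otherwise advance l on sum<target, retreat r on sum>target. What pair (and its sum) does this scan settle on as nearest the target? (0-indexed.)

[0,8] -11+36=25 d=12 * → r--
[0,7] -11+27=16 d=3 * → r--
[0,6] -11+26=15 d=2 * → r--
[0,5] -11+23=12 d=1 * → l++
[1,5] -10+23=13 d=0 * → stop

pair (-10, 23) with sum 13 (|Δ|=0)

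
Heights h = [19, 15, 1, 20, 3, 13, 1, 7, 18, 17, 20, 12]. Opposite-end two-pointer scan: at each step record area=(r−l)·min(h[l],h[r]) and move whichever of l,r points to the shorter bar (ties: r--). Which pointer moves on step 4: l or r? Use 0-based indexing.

l

l=0 r=11: min(19,12)*11=132 best=132 *, r--
l=0 r=10: min(19,20)*10=190 best=190 *, l++
l=1 r=10: min(15,20)*9=135 best=190, l++
l=2 r=10: min(1,20)*8=8 best=190, l++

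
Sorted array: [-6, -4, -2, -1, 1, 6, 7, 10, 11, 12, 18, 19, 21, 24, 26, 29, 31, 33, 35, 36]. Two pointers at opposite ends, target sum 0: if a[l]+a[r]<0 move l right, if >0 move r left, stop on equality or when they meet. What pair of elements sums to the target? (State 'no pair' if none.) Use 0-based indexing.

[0,19] -6+36=30 >0 → r--
[0,18] -6+35=29 >0 → r--
[0,17] -6+33=27 >0 → r--
[0,16] -6+31=25 >0 → r--
[0,15] -6+29=23 >0 → r--
[0,14] -6+26=20 >0 → r--
[0,13] -6+24=18 >0 → r--
[0,12] -6+21=15 >0 → r--
[0,11] -6+19=13 >0 → r--
[0,10] -6+18=12 >0 → r--
[0,9] -6+12=6 >0 → r--
[0,8] -6+11=5 >0 → r--
[0,7] -6+10=4 >0 → r--
[0,6] -6+7=1 >0 → r--
[0,5] -6+6=0 → found

(-6, 6)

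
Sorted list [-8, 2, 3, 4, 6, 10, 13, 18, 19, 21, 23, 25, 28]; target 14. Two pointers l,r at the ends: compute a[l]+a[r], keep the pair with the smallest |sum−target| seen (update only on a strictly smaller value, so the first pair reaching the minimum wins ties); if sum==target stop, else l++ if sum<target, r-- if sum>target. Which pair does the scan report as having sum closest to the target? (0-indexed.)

pair (4, 10) with sum 14 (|Δ|=0)

[0,12] -8+28=20 d=6 * → r--
[0,11] -8+25=17 d=3 * → r--
[0,10] -8+23=15 d=1 * → r--
[0,9] -8+21=13 d=1 → l++
[1,9] 2+21=23 d=9 → r--
[1,8] 2+19=21 d=7 → r--
[1,7] 2+18=20 d=6 → r--
[1,6] 2+13=15 d=1 → r--
[1,5] 2+10=12 d=2 → l++
[2,5] 3+10=13 d=1 → l++
[3,5] 4+10=14 d=0 * → stop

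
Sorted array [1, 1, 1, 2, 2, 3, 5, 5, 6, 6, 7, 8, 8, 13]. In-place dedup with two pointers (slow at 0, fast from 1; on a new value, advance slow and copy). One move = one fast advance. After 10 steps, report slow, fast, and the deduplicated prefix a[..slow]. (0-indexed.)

(s=0,f=1) a[fast]=1=a[slow] dup → fast++
(s=0,f=2) a[fast]=1=a[slow] dup → fast++
(s=0,f=3) a[fast]=2≠a[slow]=1 write a[1]=2 → slow++,fast++
(s=1,f=4) a[fast]=2=a[slow] dup → fast++
(s=1,f=5) a[fast]=3≠a[slow]=2 write a[2]=3 → slow++,fast++
(s=2,f=6) a[fast]=5≠a[slow]=3 write a[3]=5 → slow++,fast++
(s=3,f=7) a[fast]=5=a[slow] dup → fast++
(s=3,f=8) a[fast]=6≠a[slow]=5 write a[4]=6 → slow++,fast++
(s=4,f=9) a[fast]=6=a[slow] dup → fast++
(s=4,f=10) a[fast]=7≠a[slow]=6 write a[5]=7 → slow++,fast++

slow=5, fast=11, prefix=[1, 2, 3, 5, 6, 7]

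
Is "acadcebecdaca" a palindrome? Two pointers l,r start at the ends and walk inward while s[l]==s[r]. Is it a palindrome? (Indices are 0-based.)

palindrome

l=0 r=12: 'a'=='a', l++,r--
l=1 r=11: 'c'=='c', l++,r--
l=2 r=10: 'a'=='a', l++,r--
l=3 r=9: 'd'=='d', l++,r--
l=4 r=8: 'c'=='c', l++,r--
l=5 r=7: 'e'=='e', l++,r--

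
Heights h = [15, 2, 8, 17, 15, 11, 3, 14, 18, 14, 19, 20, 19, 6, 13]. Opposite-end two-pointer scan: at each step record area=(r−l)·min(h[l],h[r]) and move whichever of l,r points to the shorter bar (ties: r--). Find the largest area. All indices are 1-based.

l=1 r=15: min(15,13)*14=182 best=182 *, r--
l=1 r=14: min(15,6)*13=78 best=182, r--
l=1 r=13: min(15,19)*12=180 best=182, l++
l=2 r=13: min(2,19)*11=22 best=182, l++
l=3 r=13: min(8,19)*10=80 best=182, l++
l=4 r=13: min(17,19)*9=153 best=182, l++
l=5 r=13: min(15,19)*8=120 best=182, l++
l=6 r=13: min(11,19)*7=77 best=182, l++
l=7 r=13: min(3,19)*6=18 best=182, l++
l=8 r=13: min(14,19)*5=70 best=182, l++
l=9 r=13: min(18,19)*4=72 best=182, l++
l=10 r=13: min(14,19)*3=42 best=182, l++
l=11 r=13: min(19,19)*2=38 best=182, r--
l=11 r=12: min(19,20)*1=19 best=182, l++

max area = 182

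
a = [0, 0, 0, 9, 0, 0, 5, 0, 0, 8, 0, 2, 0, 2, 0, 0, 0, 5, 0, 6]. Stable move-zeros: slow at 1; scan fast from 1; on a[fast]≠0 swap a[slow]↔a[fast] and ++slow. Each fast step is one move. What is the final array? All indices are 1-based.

slow=1 fast=1: a[fast]=0, fast++
slow=1 fast=2: a[fast]=0, fast++
slow=1 fast=3: a[fast]=0, fast++
slow=1 fast=4: a[fast]=9≠0 swap→a[1]=9, slow++,fast++
slow=2 fast=5: a[fast]=0, fast++
slow=2 fast=6: a[fast]=0, fast++
slow=2 fast=7: a[fast]=5≠0 swap→a[2]=5, slow++,fast++
slow=3 fast=8: a[fast]=0, fast++
slow=3 fast=9: a[fast]=0, fast++
slow=3 fast=10: a[fast]=8≠0 swap→a[3]=8, slow++,fast++
slow=4 fast=11: a[fast]=0, fast++
slow=4 fast=12: a[fast]=2≠0 swap→a[4]=2, slow++,fast++
slow=5 fast=13: a[fast]=0, fast++
slow=5 fast=14: a[fast]=2≠0 swap→a[5]=2, slow++,fast++
slow=6 fast=15: a[fast]=0, fast++
slow=6 fast=16: a[fast]=0, fast++
slow=6 fast=17: a[fast]=0, fast++
slow=6 fast=18: a[fast]=5≠0 swap→a[6]=5, slow++,fast++
slow=7 fast=19: a[fast]=0, fast++
slow=7 fast=20: a[fast]=6≠0 swap→a[7]=6, slow++,fast++

[9, 5, 8, 2, 2, 5, 6, 0, 0, 0, 0, 0, 0, 0, 0, 0, 0, 0, 0, 0]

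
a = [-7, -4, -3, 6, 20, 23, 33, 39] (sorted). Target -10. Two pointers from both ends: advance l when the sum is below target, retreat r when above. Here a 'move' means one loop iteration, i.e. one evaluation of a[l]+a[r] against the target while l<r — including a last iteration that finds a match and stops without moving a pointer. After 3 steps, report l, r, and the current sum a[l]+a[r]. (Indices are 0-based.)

l=0, r=4, sum=13

[0,7] -7+39=32 >-10 → r--
[0,6] -7+33=26 >-10 → r--
[0,5] -7+23=16 >-10 → r--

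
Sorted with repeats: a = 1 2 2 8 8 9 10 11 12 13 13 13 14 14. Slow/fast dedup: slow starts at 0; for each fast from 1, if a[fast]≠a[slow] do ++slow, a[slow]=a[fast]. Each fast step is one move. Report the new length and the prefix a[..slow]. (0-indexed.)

length 9; prefix = [1, 2, 8, 9, 10, 11, 12, 13, 14]

slow=0 fast=1: a[fast]=2≠a[slow]=1 write a[1]=2, slow++,fast++
slow=1 fast=2: a[fast]=2=a[slow] dup, fast++
slow=1 fast=3: a[fast]=8≠a[slow]=2 write a[2]=8, slow++,fast++
slow=2 fast=4: a[fast]=8=a[slow] dup, fast++
slow=2 fast=5: a[fast]=9≠a[slow]=8 write a[3]=9, slow++,fast++
slow=3 fast=6: a[fast]=10≠a[slow]=9 write a[4]=10, slow++,fast++
slow=4 fast=7: a[fast]=11≠a[slow]=10 write a[5]=11, slow++,fast++
slow=5 fast=8: a[fast]=12≠a[slow]=11 write a[6]=12, slow++,fast++
slow=6 fast=9: a[fast]=13≠a[slow]=12 write a[7]=13, slow++,fast++
slow=7 fast=10: a[fast]=13=a[slow] dup, fast++
slow=7 fast=11: a[fast]=13=a[slow] dup, fast++
slow=7 fast=12: a[fast]=14≠a[slow]=13 write a[8]=14, slow++,fast++
slow=8 fast=13: a[fast]=14=a[slow] dup, fast++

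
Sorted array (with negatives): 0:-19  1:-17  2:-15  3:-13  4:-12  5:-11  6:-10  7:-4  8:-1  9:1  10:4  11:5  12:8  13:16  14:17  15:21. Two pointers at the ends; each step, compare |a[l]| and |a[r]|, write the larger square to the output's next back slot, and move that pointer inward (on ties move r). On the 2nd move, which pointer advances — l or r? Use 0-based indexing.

l=0 r=15: |-19|<=|21| out[15]=441, r--
l=0 r=14: |-19|>|17| out[14]=361, l++

l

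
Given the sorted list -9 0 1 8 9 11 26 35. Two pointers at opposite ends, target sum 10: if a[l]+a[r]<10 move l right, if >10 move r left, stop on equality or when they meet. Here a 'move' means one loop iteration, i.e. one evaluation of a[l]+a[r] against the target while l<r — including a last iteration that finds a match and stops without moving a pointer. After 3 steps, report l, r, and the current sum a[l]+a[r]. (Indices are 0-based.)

l=1, r=5, sum=11

[0,7] -9+35=26 >10 → r--
[0,6] -9+26=17 >10 → r--
[0,5] -9+11=2 <10 → l++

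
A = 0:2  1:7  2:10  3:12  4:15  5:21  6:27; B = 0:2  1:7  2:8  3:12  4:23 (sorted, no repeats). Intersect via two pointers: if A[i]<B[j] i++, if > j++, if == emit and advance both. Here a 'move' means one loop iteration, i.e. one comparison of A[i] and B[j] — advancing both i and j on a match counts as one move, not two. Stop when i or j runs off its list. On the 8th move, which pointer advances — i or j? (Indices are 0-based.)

[i=0,j=0] 2==2 emit → i++,j++
[i=1,j=1] 7==7 emit → i++,j++
[i=2,j=2] 10>8 → j++
[i=2,j=3] 10<12 → i++
[i=3,j=3] 12==12 emit → i++,j++
[i=4,j=4] 15<23 → i++
[i=5,j=4] 21<23 → i++
[i=6,j=4] 27>23 → j++

j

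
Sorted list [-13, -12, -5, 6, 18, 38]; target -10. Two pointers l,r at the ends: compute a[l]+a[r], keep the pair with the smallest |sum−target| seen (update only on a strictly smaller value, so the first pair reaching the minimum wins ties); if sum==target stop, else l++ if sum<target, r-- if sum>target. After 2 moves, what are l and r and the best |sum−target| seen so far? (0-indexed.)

l=0, r=3, best |Δ|=15

l=0 r=5: -13+38=25 d=35 *, r--
l=0 r=4: -13+18=5 d=15 *, r--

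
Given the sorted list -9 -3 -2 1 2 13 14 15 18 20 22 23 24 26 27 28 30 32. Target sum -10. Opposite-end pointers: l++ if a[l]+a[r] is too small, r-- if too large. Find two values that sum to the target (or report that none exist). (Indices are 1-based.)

no pair

[1,18] -9+32=23 >-10 → r--
[1,17] -9+30=21 >-10 → r--
[1,16] -9+28=19 >-10 → r--
[1,15] -9+27=18 >-10 → r--
[1,14] -9+26=17 >-10 → r--
[1,13] -9+24=15 >-10 → r--
[1,12] -9+23=14 >-10 → r--
[1,11] -9+22=13 >-10 → r--
[1,10] -9+20=11 >-10 → r--
[1,9] -9+18=9 >-10 → r--
[1,8] -9+15=6 >-10 → r--
[1,7] -9+14=5 >-10 → r--
[1,6] -9+13=4 >-10 → r--
[1,5] -9+2=-7 >-10 → r--
[1,4] -9+1=-8 >-10 → r--
[1,3] -9+-2=-11 <-10 → l++
[2,3] -3+-2=-5 >-10 → r--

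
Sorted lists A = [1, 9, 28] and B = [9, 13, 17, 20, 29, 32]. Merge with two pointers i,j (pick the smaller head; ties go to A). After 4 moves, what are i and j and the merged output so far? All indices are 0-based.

i=2, j=2, merged so far=[1, 9, 9, 13]

[i=0,j=0] A[i]=1<=B[j]=9 take 1 → i++
[i=1,j=0] A[i]=9<=B[j]=9 take 9 → i++
[i=2,j=0] A[i]=28>B[j]=9 take 9 → j++
[i=2,j=1] A[i]=28>B[j]=13 take 13 → j++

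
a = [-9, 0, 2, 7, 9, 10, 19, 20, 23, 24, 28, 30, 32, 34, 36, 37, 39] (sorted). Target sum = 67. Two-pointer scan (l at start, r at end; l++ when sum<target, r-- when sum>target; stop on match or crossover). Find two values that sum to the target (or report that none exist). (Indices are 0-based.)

l=0 r=16: -9+39=30 <67, l++
l=1 r=16: 0+39=39 <67, l++
l=2 r=16: 2+39=41 <67, l++
l=3 r=16: 7+39=46 <67, l++
l=4 r=16: 9+39=48 <67, l++
l=5 r=16: 10+39=49 <67, l++
l=6 r=16: 19+39=58 <67, l++
l=7 r=16: 20+39=59 <67, l++
l=8 r=16: 23+39=62 <67, l++
l=9 r=16: 24+39=63 <67, l++
l=10 r=16: 28+39=67, found

(28, 39)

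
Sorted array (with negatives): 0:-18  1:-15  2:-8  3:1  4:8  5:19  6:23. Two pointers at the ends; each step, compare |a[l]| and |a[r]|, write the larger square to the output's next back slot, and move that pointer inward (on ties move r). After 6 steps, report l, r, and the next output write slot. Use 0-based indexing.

l=3, r=3, next write slot=0

l=0 r=6: |-18|<=|23| out[6]=529, r--
l=0 r=5: |-18|<=|19| out[5]=361, r--
l=0 r=4: |-18|>|8| out[4]=324, l++
l=1 r=4: |-15|>|8| out[3]=225, l++
l=2 r=4: |-8|<=|8| out[2]=64, r--
l=2 r=3: |-8|>|1| out[1]=64, l++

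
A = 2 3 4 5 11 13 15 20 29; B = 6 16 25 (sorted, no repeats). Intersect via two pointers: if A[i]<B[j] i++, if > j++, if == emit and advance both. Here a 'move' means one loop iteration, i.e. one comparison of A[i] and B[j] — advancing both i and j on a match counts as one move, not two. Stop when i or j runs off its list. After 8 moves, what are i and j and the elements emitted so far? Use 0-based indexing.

i=0 j=0: 2<6, i++
i=1 j=0: 3<6, i++
i=2 j=0: 4<6, i++
i=3 j=0: 5<6, i++
i=4 j=0: 11>6, j++
i=4 j=1: 11<16, i++
i=5 j=1: 13<16, i++
i=6 j=1: 15<16, i++

i=7, j=1, emitted=[]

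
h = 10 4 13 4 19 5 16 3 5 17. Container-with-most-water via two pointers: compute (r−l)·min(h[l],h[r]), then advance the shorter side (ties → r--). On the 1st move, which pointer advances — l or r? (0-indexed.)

l=0 r=9: min(10,17)*9=90 best=90 *, l++

l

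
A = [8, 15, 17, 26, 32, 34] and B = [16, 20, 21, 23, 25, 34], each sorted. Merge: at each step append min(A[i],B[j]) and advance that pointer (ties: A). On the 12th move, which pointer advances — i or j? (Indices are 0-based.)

i=0 j=0: A[i]=8<=B[j]=16 take 8, i++
i=1 j=0: A[i]=15<=B[j]=16 take 15, i++
i=2 j=0: A[i]=17>B[j]=16 take 16, j++
i=2 j=1: A[i]=17<=B[j]=20 take 17, i++
i=3 j=1: A[i]=26>B[j]=20 take 20, j++
i=3 j=2: A[i]=26>B[j]=21 take 21, j++
i=3 j=3: A[i]=26>B[j]=23 take 23, j++
i=3 j=4: A[i]=26>B[j]=25 take 25, j++
i=3 j=5: A[i]=26<=B[j]=34 take 26, i++
i=4 j=5: A[i]=32<=B[j]=34 take 32, i++
i=5 j=5: A[i]=34<=B[j]=34 take 34, i++
i=6 j=5: A done, take B[j]=34, j++

j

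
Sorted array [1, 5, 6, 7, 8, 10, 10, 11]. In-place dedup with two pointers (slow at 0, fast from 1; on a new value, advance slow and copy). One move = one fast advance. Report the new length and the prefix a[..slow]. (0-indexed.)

length 7; prefix = [1, 5, 6, 7, 8, 10, 11]

(s=0,f=1) a[fast]=5≠a[slow]=1 write a[1]=5 → slow++,fast++
(s=1,f=2) a[fast]=6≠a[slow]=5 write a[2]=6 → slow++,fast++
(s=2,f=3) a[fast]=7≠a[slow]=6 write a[3]=7 → slow++,fast++
(s=3,f=4) a[fast]=8≠a[slow]=7 write a[4]=8 → slow++,fast++
(s=4,f=5) a[fast]=10≠a[slow]=8 write a[5]=10 → slow++,fast++
(s=5,f=6) a[fast]=10=a[slow] dup → fast++
(s=5,f=7) a[fast]=11≠a[slow]=10 write a[6]=11 → slow++,fast++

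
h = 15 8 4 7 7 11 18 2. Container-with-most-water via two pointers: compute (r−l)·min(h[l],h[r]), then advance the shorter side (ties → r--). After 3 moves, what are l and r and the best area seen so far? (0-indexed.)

l=2, r=6, best area=90

l=0 r=7: min(15,2)*7=14 best=14 *, r--
l=0 r=6: min(15,18)*6=90 best=90 *, l++
l=1 r=6: min(8,18)*5=40 best=90, l++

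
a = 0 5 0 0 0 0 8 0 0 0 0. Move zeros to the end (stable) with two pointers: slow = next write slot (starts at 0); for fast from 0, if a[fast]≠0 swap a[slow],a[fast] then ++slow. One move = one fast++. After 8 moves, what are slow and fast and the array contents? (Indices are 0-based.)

slow=2, fast=8, a=[5, 8, 0, 0, 0, 0, 0, 0, 0, 0, 0]

(s=0,f=0) a[fast]=0 → fast++
(s=0,f=1) a[fast]=5≠0 swap→a[0]=5 → slow++,fast++
(s=1,f=2) a[fast]=0 → fast++
(s=1,f=3) a[fast]=0 → fast++
(s=1,f=4) a[fast]=0 → fast++
(s=1,f=5) a[fast]=0 → fast++
(s=1,f=6) a[fast]=8≠0 swap→a[1]=8 → slow++,fast++
(s=2,f=7) a[fast]=0 → fast++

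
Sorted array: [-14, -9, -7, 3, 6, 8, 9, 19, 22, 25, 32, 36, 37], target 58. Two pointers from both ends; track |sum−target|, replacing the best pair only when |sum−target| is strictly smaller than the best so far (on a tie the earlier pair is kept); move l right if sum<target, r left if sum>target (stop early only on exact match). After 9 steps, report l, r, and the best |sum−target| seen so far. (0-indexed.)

[0,12] -14+37=23 d=35 * → l++
[1,12] -9+37=28 d=30 * → l++
[2,12] -7+37=30 d=28 * → l++
[3,12] 3+37=40 d=18 * → l++
[4,12] 6+37=43 d=15 * → l++
[5,12] 8+37=45 d=13 * → l++
[6,12] 9+37=46 d=12 * → l++
[7,12] 19+37=56 d=2 * → l++
[8,12] 22+37=59 d=1 * → r--

l=8, r=11, best |Δ|=1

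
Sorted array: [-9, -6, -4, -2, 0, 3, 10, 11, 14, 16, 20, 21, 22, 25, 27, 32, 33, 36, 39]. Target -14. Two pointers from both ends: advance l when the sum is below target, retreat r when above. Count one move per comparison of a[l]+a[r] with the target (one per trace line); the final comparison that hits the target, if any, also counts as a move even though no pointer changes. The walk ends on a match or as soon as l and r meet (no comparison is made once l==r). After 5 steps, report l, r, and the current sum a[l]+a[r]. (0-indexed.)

l=0 r=18: -9+39=30 >-14, r--
l=0 r=17: -9+36=27 >-14, r--
l=0 r=16: -9+33=24 >-14, r--
l=0 r=15: -9+32=23 >-14, r--
l=0 r=14: -9+27=18 >-14, r--

l=0, r=13, sum=16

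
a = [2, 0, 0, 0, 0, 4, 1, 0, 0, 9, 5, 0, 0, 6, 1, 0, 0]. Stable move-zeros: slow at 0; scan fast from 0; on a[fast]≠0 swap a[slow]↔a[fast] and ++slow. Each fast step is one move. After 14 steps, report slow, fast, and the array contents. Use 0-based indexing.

slow=6, fast=14, a=[2, 4, 1, 9, 5, 6, 0, 0, 0, 0, 0, 0, 0, 0, 1, 0, 0]

(s=0,f=0) a[fast]=2≠0 swap→a[0]=2 → slow++,fast++
(s=1,f=1) a[fast]=0 → fast++
(s=1,f=2) a[fast]=0 → fast++
(s=1,f=3) a[fast]=0 → fast++
(s=1,f=4) a[fast]=0 → fast++
(s=1,f=5) a[fast]=4≠0 swap→a[1]=4 → slow++,fast++
(s=2,f=6) a[fast]=1≠0 swap→a[2]=1 → slow++,fast++
(s=3,f=7) a[fast]=0 → fast++
(s=3,f=8) a[fast]=0 → fast++
(s=3,f=9) a[fast]=9≠0 swap→a[3]=9 → slow++,fast++
(s=4,f=10) a[fast]=5≠0 swap→a[4]=5 → slow++,fast++
(s=5,f=11) a[fast]=0 → fast++
(s=5,f=12) a[fast]=0 → fast++
(s=5,f=13) a[fast]=6≠0 swap→a[5]=6 → slow++,fast++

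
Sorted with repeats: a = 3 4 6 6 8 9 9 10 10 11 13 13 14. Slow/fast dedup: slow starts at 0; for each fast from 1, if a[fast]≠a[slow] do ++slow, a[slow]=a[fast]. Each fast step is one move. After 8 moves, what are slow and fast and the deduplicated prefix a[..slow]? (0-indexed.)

slow=5, fast=9, prefix=[3, 4, 6, 8, 9, 10]

(s=0,f=1) a[fast]=4≠a[slow]=3 write a[1]=4 → slow++,fast++
(s=1,f=2) a[fast]=6≠a[slow]=4 write a[2]=6 → slow++,fast++
(s=2,f=3) a[fast]=6=a[slow] dup → fast++
(s=2,f=4) a[fast]=8≠a[slow]=6 write a[3]=8 → slow++,fast++
(s=3,f=5) a[fast]=9≠a[slow]=8 write a[4]=9 → slow++,fast++
(s=4,f=6) a[fast]=9=a[slow] dup → fast++
(s=4,f=7) a[fast]=10≠a[slow]=9 write a[5]=10 → slow++,fast++
(s=5,f=8) a[fast]=10=a[slow] dup → fast++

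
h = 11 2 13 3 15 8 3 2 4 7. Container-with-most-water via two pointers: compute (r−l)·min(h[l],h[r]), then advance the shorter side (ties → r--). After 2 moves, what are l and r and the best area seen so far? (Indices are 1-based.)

[1,10] min(11,7)*9=63 best=63 * → r--
[1,9] min(11,4)*8=32 best=63 → r--

l=1, r=8, best area=63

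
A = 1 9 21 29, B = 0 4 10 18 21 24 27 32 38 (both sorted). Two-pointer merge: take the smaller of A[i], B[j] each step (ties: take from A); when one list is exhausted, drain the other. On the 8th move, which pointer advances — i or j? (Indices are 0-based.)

j

i=0 j=0: A[i]=1>B[j]=0 take 0, j++
i=0 j=1: A[i]=1<=B[j]=4 take 1, i++
i=1 j=1: A[i]=9>B[j]=4 take 4, j++
i=1 j=2: A[i]=9<=B[j]=10 take 9, i++
i=2 j=2: A[i]=21>B[j]=10 take 10, j++
i=2 j=3: A[i]=21>B[j]=18 take 18, j++
i=2 j=4: A[i]=21<=B[j]=21 take 21, i++
i=3 j=4: A[i]=29>B[j]=21 take 21, j++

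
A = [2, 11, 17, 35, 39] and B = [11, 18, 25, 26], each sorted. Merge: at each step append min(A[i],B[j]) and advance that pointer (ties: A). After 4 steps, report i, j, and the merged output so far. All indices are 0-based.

i=0 j=0: A[i]=2<=B[j]=11 take 2, i++
i=1 j=0: A[i]=11<=B[j]=11 take 11, i++
i=2 j=0: A[i]=17>B[j]=11 take 11, j++
i=2 j=1: A[i]=17<=B[j]=18 take 17, i++

i=3, j=1, merged so far=[2, 11, 11, 17]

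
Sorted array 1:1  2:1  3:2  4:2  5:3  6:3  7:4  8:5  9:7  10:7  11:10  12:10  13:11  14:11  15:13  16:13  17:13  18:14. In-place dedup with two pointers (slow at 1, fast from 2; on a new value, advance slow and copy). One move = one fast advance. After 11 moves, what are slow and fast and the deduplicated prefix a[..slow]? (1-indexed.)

(s=1,f=2) a[fast]=1=a[slow] dup → fast++
(s=1,f=3) a[fast]=2≠a[slow]=1 write a[2]=2 → slow++,fast++
(s=2,f=4) a[fast]=2=a[slow] dup → fast++
(s=2,f=5) a[fast]=3≠a[slow]=2 write a[3]=3 → slow++,fast++
(s=3,f=6) a[fast]=3=a[slow] dup → fast++
(s=3,f=7) a[fast]=4≠a[slow]=3 write a[4]=4 → slow++,fast++
(s=4,f=8) a[fast]=5≠a[slow]=4 write a[5]=5 → slow++,fast++
(s=5,f=9) a[fast]=7≠a[slow]=5 write a[6]=7 → slow++,fast++
(s=6,f=10) a[fast]=7=a[slow] dup → fast++
(s=6,f=11) a[fast]=10≠a[slow]=7 write a[7]=10 → slow++,fast++
(s=7,f=12) a[fast]=10=a[slow] dup → fast++

slow=7, fast=13, prefix=[1, 2, 3, 4, 5, 7, 10]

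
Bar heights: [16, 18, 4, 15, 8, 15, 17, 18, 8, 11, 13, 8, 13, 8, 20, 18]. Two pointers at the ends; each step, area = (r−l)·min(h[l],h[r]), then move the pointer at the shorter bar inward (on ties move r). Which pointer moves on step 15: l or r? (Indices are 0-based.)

[0,15] min(16,18)*15=240 best=240 * → l++
[1,15] min(18,18)*14=252 best=252 * → r--
[1,14] min(18,20)*13=234 best=252 → l++
[2,14] min(4,20)*12=48 best=252 → l++
[3,14] min(15,20)*11=165 best=252 → l++
[4,14] min(8,20)*10=80 best=252 → l++
[5,14] min(15,20)*9=135 best=252 → l++
[6,14] min(17,20)*8=136 best=252 → l++
[7,14] min(18,20)*7=126 best=252 → l++
[8,14] min(8,20)*6=48 best=252 → l++
[9,14] min(11,20)*5=55 best=252 → l++
[10,14] min(13,20)*4=52 best=252 → l++
[11,14] min(8,20)*3=24 best=252 → l++
[12,14] min(13,20)*2=26 best=252 → l++
[13,14] min(8,20)*1=8 best=252 → l++

l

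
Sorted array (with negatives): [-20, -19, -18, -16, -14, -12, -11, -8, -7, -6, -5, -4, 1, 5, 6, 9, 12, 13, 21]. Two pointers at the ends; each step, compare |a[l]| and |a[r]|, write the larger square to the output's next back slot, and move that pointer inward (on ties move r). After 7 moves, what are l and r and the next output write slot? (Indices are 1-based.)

[1,19] |-20|<=|21| out[19]=441 → r--
[1,18] |-20|>|13| out[18]=400 → l++
[2,18] |-19|>|13| out[17]=361 → l++
[3,18] |-18|>|13| out[16]=324 → l++
[4,18] |-16|>|13| out[15]=256 → l++
[5,18] |-14|>|13| out[14]=196 → l++
[6,18] |-12|<=|13| out[13]=169 → r--

l=6, r=17, next write slot=12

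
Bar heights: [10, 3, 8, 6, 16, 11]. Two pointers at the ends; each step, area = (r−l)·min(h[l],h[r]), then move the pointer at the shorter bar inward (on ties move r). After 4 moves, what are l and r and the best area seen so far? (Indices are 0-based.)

l=4, r=5, best area=50

l=0 r=5: min(10,11)*5=50 best=50 *, l++
l=1 r=5: min(3,11)*4=12 best=50, l++
l=2 r=5: min(8,11)*3=24 best=50, l++
l=3 r=5: min(6,11)*2=12 best=50, l++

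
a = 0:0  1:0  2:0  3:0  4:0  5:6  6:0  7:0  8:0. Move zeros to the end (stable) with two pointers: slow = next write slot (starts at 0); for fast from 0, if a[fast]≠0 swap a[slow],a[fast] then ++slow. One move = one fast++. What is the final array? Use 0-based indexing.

slow=0 fast=0: a[fast]=0, fast++
slow=0 fast=1: a[fast]=0, fast++
slow=0 fast=2: a[fast]=0, fast++
slow=0 fast=3: a[fast]=0, fast++
slow=0 fast=4: a[fast]=0, fast++
slow=0 fast=5: a[fast]=6≠0 swap→a[0]=6, slow++,fast++
slow=1 fast=6: a[fast]=0, fast++
slow=1 fast=7: a[fast]=0, fast++
slow=1 fast=8: a[fast]=0, fast++

[6, 0, 0, 0, 0, 0, 0, 0, 0]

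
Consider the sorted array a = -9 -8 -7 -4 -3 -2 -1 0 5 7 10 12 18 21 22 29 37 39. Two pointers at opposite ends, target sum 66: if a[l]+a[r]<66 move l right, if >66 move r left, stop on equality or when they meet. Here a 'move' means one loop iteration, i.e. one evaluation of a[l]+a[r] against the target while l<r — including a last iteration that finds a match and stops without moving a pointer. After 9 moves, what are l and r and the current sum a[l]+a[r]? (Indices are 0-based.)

l=9, r=17, sum=46

l=0 r=17: -9+39=30 <66, l++
l=1 r=17: -8+39=31 <66, l++
l=2 r=17: -7+39=32 <66, l++
l=3 r=17: -4+39=35 <66, l++
l=4 r=17: -3+39=36 <66, l++
l=5 r=17: -2+39=37 <66, l++
l=6 r=17: -1+39=38 <66, l++
l=7 r=17: 0+39=39 <66, l++
l=8 r=17: 5+39=44 <66, l++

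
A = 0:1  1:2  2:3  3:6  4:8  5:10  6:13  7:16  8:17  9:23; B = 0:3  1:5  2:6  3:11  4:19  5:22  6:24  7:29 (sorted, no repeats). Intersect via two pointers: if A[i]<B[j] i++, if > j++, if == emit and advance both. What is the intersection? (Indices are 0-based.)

[i=0,j=0] 1<3 → i++
[i=1,j=0] 2<3 → i++
[i=2,j=0] 3==3 emit → i++,j++
[i=3,j=1] 6>5 → j++
[i=3,j=2] 6==6 emit → i++,j++
[i=4,j=3] 8<11 → i++
[i=5,j=3] 10<11 → i++
[i=6,j=3] 13>11 → j++
[i=6,j=4] 13<19 → i++
[i=7,j=4] 16<19 → i++
[i=8,j=4] 17<19 → i++
[i=9,j=4] 23>19 → j++
[i=9,j=5] 23>22 → j++
[i=9,j=6] 23<24 → i++

intersection = [3, 6]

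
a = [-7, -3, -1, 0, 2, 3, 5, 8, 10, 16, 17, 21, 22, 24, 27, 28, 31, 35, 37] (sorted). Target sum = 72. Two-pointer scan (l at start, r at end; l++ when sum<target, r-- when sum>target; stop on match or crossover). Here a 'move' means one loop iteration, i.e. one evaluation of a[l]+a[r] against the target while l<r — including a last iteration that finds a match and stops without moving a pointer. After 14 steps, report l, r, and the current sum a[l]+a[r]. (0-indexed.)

l=14, r=18, sum=64

[0,18] -7+37=30 <72 → l++
[1,18] -3+37=34 <72 → l++
[2,18] -1+37=36 <72 → l++
[3,18] 0+37=37 <72 → l++
[4,18] 2+37=39 <72 → l++
[5,18] 3+37=40 <72 → l++
[6,18] 5+37=42 <72 → l++
[7,18] 8+37=45 <72 → l++
[8,18] 10+37=47 <72 → l++
[9,18] 16+37=53 <72 → l++
[10,18] 17+37=54 <72 → l++
[11,18] 21+37=58 <72 → l++
[12,18] 22+37=59 <72 → l++
[13,18] 24+37=61 <72 → l++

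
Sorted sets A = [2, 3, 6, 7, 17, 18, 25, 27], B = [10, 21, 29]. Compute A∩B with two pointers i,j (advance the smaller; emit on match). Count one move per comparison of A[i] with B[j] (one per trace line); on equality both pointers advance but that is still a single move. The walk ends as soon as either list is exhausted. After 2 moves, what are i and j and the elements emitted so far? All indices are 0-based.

i=2, j=0, emitted=[]

[i=0,j=0] 2<10 → i++
[i=1,j=0] 3<10 → i++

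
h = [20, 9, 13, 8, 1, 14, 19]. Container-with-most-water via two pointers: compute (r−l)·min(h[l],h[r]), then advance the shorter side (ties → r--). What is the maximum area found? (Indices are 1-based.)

max area = 114

l=1 r=7: min(20,19)*6=114 best=114 *, r--
l=1 r=6: min(20,14)*5=70 best=114, r--
l=1 r=5: min(20,1)*4=4 best=114, r--
l=1 r=4: min(20,8)*3=24 best=114, r--
l=1 r=3: min(20,13)*2=26 best=114, r--
l=1 r=2: min(20,9)*1=9 best=114, r--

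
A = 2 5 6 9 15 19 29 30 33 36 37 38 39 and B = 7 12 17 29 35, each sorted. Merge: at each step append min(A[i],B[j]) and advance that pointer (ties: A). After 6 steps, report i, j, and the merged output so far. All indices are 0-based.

[i=0,j=0] A[i]=2<=B[j]=7 take 2 → i++
[i=1,j=0] A[i]=5<=B[j]=7 take 5 → i++
[i=2,j=0] A[i]=6<=B[j]=7 take 6 → i++
[i=3,j=0] A[i]=9>B[j]=7 take 7 → j++
[i=3,j=1] A[i]=9<=B[j]=12 take 9 → i++
[i=4,j=1] A[i]=15>B[j]=12 take 12 → j++

i=4, j=2, merged so far=[2, 5, 6, 7, 9, 12]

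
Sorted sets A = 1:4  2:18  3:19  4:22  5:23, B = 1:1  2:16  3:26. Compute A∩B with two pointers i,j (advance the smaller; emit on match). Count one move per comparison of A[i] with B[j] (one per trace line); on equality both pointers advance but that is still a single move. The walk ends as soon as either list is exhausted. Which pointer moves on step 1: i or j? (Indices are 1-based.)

j

i=1 j=1: 4>1, j++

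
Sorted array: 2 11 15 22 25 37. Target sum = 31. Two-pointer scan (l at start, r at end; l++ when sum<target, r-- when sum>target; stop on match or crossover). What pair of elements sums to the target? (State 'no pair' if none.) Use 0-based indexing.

no pair

[0,5] 2+37=39 >31 → r--
[0,4] 2+25=27 <31 → l++
[1,4] 11+25=36 >31 → r--
[1,3] 11+22=33 >31 → r--
[1,2] 11+15=26 <31 → l++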